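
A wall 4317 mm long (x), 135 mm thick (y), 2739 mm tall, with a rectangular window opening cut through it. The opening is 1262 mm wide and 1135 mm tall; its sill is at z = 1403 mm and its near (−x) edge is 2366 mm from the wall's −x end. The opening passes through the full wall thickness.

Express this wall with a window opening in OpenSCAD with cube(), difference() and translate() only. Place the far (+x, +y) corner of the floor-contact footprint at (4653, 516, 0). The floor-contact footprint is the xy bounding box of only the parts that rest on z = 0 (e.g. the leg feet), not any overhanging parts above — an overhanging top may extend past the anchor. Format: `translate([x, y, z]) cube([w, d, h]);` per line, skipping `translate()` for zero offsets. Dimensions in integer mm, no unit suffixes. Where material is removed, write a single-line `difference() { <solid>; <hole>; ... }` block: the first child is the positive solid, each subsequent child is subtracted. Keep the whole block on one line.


difference() { translate([336, 381, 0]) cube([4317, 135, 2739]); translate([2702, 381, 1403]) cube([1262, 135, 1135]); }


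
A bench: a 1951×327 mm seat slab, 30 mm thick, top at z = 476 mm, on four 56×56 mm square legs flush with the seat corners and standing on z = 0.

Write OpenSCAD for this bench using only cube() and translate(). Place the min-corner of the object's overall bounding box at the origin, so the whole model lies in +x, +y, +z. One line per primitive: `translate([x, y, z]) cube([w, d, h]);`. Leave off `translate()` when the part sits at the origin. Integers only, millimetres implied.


translate([0, 0, 446]) cube([1951, 327, 30]);
cube([56, 56, 446]);
translate([0, 271, 0]) cube([56, 56, 446]);
translate([1895, 0, 0]) cube([56, 56, 446]);
translate([1895, 271, 0]) cube([56, 56, 446]);


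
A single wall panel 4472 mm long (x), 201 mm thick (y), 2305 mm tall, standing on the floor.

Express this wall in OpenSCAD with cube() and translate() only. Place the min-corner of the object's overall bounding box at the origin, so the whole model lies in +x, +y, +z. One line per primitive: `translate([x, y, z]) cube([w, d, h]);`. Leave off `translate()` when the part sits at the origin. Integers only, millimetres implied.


cube([4472, 201, 2305]);


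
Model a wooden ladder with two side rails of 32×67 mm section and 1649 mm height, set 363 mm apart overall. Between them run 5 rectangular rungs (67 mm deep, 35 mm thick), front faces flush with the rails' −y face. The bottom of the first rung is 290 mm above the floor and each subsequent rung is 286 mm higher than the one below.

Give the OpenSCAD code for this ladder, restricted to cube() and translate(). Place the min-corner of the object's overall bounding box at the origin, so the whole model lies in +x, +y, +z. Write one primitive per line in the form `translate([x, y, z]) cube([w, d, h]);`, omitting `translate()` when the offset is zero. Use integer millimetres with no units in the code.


cube([32, 67, 1649]);
translate([331, 0, 0]) cube([32, 67, 1649]);
translate([32, 0, 290]) cube([299, 67, 35]);
translate([32, 0, 576]) cube([299, 67, 35]);
translate([32, 0, 862]) cube([299, 67, 35]);
translate([32, 0, 1148]) cube([299, 67, 35]);
translate([32, 0, 1434]) cube([299, 67, 35]);


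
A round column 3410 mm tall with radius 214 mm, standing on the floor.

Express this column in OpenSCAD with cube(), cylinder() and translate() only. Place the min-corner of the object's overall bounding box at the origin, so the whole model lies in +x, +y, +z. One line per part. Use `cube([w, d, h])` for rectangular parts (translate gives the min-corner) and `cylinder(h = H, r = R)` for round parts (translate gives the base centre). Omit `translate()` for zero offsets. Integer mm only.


translate([214, 214, 0]) cylinder(h = 3410, r = 214);


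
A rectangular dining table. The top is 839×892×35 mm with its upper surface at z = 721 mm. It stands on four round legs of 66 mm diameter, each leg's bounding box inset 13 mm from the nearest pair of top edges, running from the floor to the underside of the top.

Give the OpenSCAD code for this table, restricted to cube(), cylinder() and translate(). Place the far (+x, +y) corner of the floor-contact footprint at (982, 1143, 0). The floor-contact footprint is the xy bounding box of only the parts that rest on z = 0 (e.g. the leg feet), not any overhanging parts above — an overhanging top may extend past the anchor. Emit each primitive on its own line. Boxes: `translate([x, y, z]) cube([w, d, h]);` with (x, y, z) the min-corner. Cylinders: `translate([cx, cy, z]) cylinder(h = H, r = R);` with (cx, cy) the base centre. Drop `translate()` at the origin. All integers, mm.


// leg_h = 721 - 35 = 686
translate([156, 264, 686]) cube([839, 892, 35]);
translate([202, 310, 0]) cylinder(h = 686, r = 33);
translate([949, 310, 0]) cylinder(h = 686, r = 33);
translate([202, 1110, 0]) cylinder(h = 686, r = 33);
translate([949, 1110, 0]) cylinder(h = 686, r = 33);


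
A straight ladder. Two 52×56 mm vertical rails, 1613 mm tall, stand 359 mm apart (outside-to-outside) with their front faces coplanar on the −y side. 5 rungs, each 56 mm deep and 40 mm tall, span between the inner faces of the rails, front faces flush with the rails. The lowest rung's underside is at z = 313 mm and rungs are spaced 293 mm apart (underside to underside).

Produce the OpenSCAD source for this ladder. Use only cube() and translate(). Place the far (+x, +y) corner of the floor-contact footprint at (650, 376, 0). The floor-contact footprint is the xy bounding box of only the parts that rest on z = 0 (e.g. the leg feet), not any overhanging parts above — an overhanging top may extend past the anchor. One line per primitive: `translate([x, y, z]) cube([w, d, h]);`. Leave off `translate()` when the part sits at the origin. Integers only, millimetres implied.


// rung span = 359 - 2*52 = 255
// rung[k] z = 313 + k*293
translate([291, 320, 0]) cube([52, 56, 1613]);
translate([598, 320, 0]) cube([52, 56, 1613]);
translate([343, 320, 313]) cube([255, 56, 40]);
translate([343, 320, 606]) cube([255, 56, 40]);
translate([343, 320, 899]) cube([255, 56, 40]);
translate([343, 320, 1192]) cube([255, 56, 40]);
translate([343, 320, 1485]) cube([255, 56, 40]);


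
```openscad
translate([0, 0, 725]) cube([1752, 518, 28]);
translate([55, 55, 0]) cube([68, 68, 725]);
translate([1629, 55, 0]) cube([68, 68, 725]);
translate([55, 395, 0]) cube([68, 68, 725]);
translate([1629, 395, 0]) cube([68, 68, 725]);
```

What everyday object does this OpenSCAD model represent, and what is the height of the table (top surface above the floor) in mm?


A table. The table height is 753 mm.

A 1752×518×28 slab sits at z = 725 on four 68 mm square posts — a table. The top surface is at 725 + 28 = 753 mm.


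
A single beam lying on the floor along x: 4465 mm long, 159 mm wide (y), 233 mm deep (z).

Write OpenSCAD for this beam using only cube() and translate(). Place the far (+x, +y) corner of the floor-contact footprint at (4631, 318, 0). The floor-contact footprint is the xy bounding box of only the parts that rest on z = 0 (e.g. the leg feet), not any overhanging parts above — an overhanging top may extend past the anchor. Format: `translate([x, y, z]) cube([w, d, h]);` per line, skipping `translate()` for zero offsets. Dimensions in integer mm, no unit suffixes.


translate([166, 159, 0]) cube([4465, 159, 233]);


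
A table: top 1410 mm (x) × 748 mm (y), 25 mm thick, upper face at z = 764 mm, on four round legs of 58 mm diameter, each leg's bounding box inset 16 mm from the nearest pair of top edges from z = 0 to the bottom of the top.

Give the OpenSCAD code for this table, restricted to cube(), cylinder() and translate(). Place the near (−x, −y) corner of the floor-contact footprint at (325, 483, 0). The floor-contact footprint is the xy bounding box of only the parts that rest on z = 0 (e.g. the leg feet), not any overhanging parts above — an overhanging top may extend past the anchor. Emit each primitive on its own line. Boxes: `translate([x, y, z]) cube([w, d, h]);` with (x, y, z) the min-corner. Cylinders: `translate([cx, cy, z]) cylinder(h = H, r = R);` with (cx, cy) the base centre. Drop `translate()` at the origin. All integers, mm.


translate([309, 467, 739]) cube([1410, 748, 25]);
translate([354, 512, 0]) cylinder(h = 739, r = 29);
translate([1674, 512, 0]) cylinder(h = 739, r = 29);
translate([354, 1170, 0]) cylinder(h = 739, r = 29);
translate([1674, 1170, 0]) cylinder(h = 739, r = 29);


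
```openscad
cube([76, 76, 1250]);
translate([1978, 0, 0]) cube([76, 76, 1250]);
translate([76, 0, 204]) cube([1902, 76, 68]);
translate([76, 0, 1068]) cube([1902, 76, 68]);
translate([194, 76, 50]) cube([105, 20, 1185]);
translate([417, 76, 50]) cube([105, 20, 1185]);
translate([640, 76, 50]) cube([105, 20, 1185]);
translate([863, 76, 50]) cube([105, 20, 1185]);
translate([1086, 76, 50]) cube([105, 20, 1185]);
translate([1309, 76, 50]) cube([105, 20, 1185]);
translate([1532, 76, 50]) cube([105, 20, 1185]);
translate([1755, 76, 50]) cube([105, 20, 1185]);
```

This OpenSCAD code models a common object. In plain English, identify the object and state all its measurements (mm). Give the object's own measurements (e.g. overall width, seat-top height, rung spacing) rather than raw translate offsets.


A fence section. Two 76×76 mm posts, 1250 mm tall, stand on the floor with a clear span of 1902 mm between their inner faces. Two horizontal rails of 76×68 mm section span the gap between the posts with their undersides at z = 204 mm and z = 1068 mm, flush with the posts' −y face. 8 pickets, each 105 mm wide, 20 mm thick and 1185 mm tall, are fixed to the +y face of the rails with their bottoms at z = 50 mm, spaced across the span with a 118 mm gap after the −x post and between neighbouring pickets and before the +x post.


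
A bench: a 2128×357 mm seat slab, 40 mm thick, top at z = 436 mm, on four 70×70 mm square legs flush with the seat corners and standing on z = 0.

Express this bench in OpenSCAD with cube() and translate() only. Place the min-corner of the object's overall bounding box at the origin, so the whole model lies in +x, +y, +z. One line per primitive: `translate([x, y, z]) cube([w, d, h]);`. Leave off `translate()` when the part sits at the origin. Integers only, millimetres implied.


translate([0, 0, 396]) cube([2128, 357, 40]);
cube([70, 70, 396]);
translate([0, 287, 0]) cube([70, 70, 396]);
translate([2058, 0, 0]) cube([70, 70, 396]);
translate([2058, 287, 0]) cube([70, 70, 396]);


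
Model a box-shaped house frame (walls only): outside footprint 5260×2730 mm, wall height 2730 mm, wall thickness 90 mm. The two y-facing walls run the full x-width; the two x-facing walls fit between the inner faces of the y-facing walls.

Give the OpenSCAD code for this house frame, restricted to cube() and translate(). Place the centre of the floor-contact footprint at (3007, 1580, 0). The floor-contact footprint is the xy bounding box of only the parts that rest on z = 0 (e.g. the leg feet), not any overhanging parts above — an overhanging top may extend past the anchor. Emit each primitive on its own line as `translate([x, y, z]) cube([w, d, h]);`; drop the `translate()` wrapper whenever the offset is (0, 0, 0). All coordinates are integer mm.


translate([377, 215, 0]) cube([5260, 90, 2730]);
translate([377, 2855, 0]) cube([5260, 90, 2730]);
translate([377, 305, 0]) cube([90, 2550, 2730]);
translate([5547, 305, 0]) cube([90, 2550, 2730]);


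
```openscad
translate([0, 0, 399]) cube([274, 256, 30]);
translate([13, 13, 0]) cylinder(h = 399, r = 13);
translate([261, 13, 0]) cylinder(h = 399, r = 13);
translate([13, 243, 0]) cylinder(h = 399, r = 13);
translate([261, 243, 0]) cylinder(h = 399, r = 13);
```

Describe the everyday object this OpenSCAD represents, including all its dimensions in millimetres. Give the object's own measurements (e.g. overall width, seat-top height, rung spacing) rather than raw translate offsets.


A four-legged stool. The seat is a 274×256×30 mm slab whose top surface is at z = 429 mm; four round legs, each 26 mm in diameter, run from the floor (z = 0) to the underside of the seat, each leg's axis is inset half a diameter from the nearest pair of seat edges (so the leg's bounding box is flush with the corner).


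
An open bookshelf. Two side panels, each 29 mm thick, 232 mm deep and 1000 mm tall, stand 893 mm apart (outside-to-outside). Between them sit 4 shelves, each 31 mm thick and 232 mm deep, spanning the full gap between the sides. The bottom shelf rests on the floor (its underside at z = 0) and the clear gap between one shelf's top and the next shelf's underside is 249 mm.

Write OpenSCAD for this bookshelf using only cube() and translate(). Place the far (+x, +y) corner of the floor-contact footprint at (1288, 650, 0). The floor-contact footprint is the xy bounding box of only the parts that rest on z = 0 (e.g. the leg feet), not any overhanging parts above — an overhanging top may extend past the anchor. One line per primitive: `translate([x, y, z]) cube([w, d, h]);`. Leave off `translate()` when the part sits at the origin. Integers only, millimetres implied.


translate([395, 418, 0]) cube([29, 232, 1000]);
translate([1259, 418, 0]) cube([29, 232, 1000]);
translate([424, 418, 0]) cube([835, 232, 31]);
translate([424, 418, 280]) cube([835, 232, 31]);
translate([424, 418, 560]) cube([835, 232, 31]);
translate([424, 418, 840]) cube([835, 232, 31]);


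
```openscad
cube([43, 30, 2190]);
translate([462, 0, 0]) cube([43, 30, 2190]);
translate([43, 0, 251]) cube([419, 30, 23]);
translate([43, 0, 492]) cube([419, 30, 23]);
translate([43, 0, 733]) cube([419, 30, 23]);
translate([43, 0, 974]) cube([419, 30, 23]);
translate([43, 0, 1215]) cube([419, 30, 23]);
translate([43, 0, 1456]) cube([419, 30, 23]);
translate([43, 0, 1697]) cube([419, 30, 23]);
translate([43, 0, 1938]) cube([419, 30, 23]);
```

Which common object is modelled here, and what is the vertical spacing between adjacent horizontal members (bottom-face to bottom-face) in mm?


A ladder. The rung spacing is 241 mm.

Two tall 43×30 posts with 8 short bars between them — a ladder. Adjacent rungs sit at z = 251 and z = 492, so the spacing is 492 − 251 = 241 mm.


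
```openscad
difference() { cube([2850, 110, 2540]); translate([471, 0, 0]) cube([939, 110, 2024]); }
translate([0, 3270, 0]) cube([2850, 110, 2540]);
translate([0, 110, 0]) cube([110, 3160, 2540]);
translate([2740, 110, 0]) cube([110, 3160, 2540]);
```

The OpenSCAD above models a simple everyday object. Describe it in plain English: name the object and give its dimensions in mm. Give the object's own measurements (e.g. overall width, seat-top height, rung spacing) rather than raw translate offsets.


A single room: four walls, each 2540 mm tall and 110 mm thick, enclosing an outside footprint 2850×3380 mm (x × y), no floor or roof. The front and back walls (−y and +y sides) run the full x-width; the side walls fit between their inner faces. A door opening 939 mm wide and 2024 mm tall is cut through the front wall from the floor up, its −x edge 471 mm from the wall's −x end.


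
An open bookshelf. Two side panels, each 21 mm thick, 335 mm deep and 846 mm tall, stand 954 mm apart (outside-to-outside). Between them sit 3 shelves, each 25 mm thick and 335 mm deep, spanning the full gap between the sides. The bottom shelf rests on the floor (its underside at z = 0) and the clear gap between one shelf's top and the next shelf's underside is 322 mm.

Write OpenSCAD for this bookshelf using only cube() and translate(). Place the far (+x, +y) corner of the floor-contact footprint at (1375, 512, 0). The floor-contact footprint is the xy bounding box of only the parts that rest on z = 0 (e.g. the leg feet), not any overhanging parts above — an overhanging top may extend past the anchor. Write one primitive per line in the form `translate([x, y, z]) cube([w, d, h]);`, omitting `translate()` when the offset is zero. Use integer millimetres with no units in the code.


translate([421, 177, 0]) cube([21, 335, 846]);
translate([1354, 177, 0]) cube([21, 335, 846]);
translate([442, 177, 0]) cube([912, 335, 25]);
translate([442, 177, 347]) cube([912, 335, 25]);
translate([442, 177, 694]) cube([912, 335, 25]);


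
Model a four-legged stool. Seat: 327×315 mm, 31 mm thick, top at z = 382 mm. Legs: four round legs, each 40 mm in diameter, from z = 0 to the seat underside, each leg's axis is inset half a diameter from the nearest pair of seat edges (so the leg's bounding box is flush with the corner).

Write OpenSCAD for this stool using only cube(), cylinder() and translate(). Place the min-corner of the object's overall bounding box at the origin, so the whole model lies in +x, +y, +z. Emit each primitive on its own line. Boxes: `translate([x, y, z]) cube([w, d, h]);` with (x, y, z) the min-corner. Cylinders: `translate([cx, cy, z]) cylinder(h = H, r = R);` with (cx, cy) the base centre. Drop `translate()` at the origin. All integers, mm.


// leg_h = 382 - 31 = 351
translate([0, 0, 351]) cube([327, 315, 31]);
translate([20, 20, 0]) cylinder(h = 351, r = 20);
translate([307, 20, 0]) cylinder(h = 351, r = 20);
translate([20, 295, 0]) cylinder(h = 351, r = 20);
translate([307, 295, 0]) cylinder(h = 351, r = 20);


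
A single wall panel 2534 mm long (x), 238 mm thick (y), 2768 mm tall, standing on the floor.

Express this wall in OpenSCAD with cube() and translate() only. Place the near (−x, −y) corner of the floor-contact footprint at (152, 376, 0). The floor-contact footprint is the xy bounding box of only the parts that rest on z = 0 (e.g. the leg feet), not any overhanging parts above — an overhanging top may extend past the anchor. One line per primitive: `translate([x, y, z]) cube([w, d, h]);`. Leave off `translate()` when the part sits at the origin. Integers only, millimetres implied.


translate([152, 376, 0]) cube([2534, 238, 2768]);


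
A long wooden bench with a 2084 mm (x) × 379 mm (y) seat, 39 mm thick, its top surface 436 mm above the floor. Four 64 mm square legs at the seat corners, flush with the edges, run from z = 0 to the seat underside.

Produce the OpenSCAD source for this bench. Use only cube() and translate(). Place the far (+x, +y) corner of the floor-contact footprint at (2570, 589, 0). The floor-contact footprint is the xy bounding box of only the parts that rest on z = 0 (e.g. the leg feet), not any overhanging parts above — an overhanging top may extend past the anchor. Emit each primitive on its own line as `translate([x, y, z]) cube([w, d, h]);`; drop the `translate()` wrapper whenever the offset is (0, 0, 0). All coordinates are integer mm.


translate([486, 210, 397]) cube([2084, 379, 39]);
translate([486, 210, 0]) cube([64, 64, 397]);
translate([486, 525, 0]) cube([64, 64, 397]);
translate([2506, 210, 0]) cube([64, 64, 397]);
translate([2506, 525, 0]) cube([64, 64, 397]);


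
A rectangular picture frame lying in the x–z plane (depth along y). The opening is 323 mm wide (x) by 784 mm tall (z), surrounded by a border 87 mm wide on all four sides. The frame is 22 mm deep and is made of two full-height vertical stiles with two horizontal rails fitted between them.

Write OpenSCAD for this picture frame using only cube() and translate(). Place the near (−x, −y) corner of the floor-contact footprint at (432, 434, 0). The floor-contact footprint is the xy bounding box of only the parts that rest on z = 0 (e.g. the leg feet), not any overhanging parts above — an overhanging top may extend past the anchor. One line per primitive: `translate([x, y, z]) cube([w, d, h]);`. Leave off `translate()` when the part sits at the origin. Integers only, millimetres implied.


translate([432, 434, 0]) cube([87, 22, 958]);
translate([842, 434, 0]) cube([87, 22, 958]);
translate([519, 434, 0]) cube([323, 22, 87]);
translate([519, 434, 871]) cube([323, 22, 87]);


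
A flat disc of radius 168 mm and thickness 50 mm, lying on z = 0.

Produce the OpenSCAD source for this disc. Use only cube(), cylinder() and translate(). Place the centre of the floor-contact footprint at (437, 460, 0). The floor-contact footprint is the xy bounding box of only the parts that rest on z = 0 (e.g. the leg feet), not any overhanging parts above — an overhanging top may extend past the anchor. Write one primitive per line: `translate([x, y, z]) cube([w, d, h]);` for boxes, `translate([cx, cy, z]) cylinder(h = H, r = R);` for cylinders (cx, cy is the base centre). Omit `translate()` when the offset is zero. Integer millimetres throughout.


translate([437, 460, 0]) cylinder(h = 50, r = 168);


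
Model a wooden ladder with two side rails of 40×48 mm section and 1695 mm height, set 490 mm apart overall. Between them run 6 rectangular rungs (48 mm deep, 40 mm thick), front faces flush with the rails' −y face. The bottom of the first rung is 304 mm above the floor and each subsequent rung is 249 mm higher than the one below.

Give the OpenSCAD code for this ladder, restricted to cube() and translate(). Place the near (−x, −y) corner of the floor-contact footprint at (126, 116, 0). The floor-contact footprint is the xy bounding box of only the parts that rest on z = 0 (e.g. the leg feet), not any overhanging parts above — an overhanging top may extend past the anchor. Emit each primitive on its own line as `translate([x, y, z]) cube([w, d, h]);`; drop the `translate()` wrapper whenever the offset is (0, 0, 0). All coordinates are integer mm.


translate([126, 116, 0]) cube([40, 48, 1695]);
translate([576, 116, 0]) cube([40, 48, 1695]);
translate([166, 116, 304]) cube([410, 48, 40]);
translate([166, 116, 553]) cube([410, 48, 40]);
translate([166, 116, 802]) cube([410, 48, 40]);
translate([166, 116, 1051]) cube([410, 48, 40]);
translate([166, 116, 1300]) cube([410, 48, 40]);
translate([166, 116, 1549]) cube([410, 48, 40]);


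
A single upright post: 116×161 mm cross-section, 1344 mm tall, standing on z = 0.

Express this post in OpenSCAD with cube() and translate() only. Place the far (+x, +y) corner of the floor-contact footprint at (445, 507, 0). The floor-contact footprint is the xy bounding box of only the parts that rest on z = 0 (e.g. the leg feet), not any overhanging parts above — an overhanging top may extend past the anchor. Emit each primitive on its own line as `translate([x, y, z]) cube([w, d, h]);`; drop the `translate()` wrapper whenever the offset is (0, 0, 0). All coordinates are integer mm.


translate([329, 346, 0]) cube([116, 161, 1344]);


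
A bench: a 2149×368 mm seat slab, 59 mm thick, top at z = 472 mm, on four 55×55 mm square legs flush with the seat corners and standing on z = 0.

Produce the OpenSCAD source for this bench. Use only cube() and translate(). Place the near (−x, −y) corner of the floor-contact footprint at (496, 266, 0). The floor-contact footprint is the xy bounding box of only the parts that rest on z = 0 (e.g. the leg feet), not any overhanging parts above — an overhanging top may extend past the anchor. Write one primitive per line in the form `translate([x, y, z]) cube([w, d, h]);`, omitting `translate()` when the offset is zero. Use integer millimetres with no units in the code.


translate([496, 266, 413]) cube([2149, 368, 59]);
translate([496, 266, 0]) cube([55, 55, 413]);
translate([496, 579, 0]) cube([55, 55, 413]);
translate([2590, 266, 0]) cube([55, 55, 413]);
translate([2590, 579, 0]) cube([55, 55, 413]);


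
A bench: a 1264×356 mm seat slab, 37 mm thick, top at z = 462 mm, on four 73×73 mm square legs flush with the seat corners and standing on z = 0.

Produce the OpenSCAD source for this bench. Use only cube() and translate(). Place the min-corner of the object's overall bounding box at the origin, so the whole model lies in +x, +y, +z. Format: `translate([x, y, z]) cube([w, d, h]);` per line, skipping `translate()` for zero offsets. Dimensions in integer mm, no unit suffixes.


translate([0, 0, 425]) cube([1264, 356, 37]);
cube([73, 73, 425]);
translate([0, 283, 0]) cube([73, 73, 425]);
translate([1191, 0, 0]) cube([73, 73, 425]);
translate([1191, 283, 0]) cube([73, 73, 425]);


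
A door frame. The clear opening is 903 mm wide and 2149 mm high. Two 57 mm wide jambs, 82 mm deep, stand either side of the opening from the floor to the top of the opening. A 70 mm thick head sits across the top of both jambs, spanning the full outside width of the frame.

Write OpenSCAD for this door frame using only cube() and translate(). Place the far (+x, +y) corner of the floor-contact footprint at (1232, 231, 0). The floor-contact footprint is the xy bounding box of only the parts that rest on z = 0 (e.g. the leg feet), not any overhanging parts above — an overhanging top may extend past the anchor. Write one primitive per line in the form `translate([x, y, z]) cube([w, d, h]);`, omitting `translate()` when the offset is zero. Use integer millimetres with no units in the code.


translate([215, 149, 0]) cube([57, 82, 2149]);
translate([1175, 149, 0]) cube([57, 82, 2149]);
translate([215, 149, 2149]) cube([1017, 82, 70]);


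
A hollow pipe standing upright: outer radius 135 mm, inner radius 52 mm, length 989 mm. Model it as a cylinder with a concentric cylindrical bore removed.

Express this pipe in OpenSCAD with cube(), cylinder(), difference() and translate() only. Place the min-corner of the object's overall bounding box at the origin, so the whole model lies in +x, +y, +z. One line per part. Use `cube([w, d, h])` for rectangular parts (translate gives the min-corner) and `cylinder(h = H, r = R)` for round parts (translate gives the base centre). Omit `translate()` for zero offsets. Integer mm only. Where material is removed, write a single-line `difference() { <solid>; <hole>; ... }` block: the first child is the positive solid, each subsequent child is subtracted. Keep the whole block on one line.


difference() { translate([135, 135, 0]) cylinder(h = 989, r = 135); translate([135, 135, 0]) cylinder(h = 989, r = 52); }


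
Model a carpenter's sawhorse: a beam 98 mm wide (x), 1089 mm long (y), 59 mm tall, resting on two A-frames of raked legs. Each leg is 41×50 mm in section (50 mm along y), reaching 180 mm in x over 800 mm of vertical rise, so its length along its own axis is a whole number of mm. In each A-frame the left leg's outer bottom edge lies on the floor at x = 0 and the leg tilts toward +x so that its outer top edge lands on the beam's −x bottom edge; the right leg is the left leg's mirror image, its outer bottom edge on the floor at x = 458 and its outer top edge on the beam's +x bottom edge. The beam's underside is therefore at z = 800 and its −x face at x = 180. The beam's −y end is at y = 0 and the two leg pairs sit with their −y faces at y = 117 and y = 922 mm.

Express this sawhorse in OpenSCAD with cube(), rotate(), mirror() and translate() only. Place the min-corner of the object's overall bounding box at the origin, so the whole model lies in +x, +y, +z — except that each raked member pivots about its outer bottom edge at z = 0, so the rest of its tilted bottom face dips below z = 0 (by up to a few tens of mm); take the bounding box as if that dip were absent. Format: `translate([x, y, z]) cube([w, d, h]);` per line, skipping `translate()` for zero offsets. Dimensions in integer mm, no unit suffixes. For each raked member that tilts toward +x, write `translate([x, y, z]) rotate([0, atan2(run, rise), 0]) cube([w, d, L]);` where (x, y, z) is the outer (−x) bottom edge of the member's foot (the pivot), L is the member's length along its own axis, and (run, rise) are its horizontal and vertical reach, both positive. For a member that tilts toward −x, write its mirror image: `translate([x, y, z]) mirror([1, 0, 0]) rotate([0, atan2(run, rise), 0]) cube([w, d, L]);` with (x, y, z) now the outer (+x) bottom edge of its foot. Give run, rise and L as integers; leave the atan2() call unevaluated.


translate([180, 0, 800]) cube([98, 1089, 59]);
translate([0, 117, 0]) rotate([0, atan2(180, 800), 0]) cube([41, 50, 820]);
translate([458, 117, 0]) mirror([1, 0, 0]) rotate([0, atan2(180, 800), 0]) cube([41, 50, 820]);
translate([0, 922, 0]) rotate([0, atan2(180, 800), 0]) cube([41, 50, 820]);
translate([458, 922, 0]) mirror([1, 0, 0]) rotate([0, atan2(180, 800), 0]) cube([41, 50, 820]);


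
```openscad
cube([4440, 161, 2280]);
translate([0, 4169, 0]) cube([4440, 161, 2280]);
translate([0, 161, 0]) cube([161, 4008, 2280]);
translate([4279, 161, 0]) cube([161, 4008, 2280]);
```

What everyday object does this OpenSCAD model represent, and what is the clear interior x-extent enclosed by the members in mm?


A house (or room) frame. The interior width is 4118 mm.

Four 2280 mm walls enclosing a rectangle with no floor or roof — a room or house frame. Outside width is 4440 mm and wall thickness is 161 mm, so the interior width is 4440 − 2 × 161 = 4118 mm.


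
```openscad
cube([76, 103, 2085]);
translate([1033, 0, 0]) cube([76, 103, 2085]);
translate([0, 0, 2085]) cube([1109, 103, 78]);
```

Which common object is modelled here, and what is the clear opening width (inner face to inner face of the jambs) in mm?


A door frame. The clear opening width is 957 mm.

Two 2085 mm tall posts with a header on top — a door frame. The left jamb is 76 mm wide at x = 0; the right jamb starts at x = 1033. The clear opening is 1033 − 76 = 957 mm.


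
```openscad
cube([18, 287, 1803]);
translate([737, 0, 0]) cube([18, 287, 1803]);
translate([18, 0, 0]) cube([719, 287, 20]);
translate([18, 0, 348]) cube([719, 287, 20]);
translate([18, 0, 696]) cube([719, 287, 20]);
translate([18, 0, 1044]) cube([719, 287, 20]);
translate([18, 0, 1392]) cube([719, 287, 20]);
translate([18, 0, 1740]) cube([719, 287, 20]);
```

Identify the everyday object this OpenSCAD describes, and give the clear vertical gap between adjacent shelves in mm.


A bookshelf. The clear shelf gap is 328 mm.

Two tall side panels with 6 horizontal boards between them — a bookshelf. The first two shelf undersides are at z = 0 and z = 348; with shelf thickness 20, the clear gap is 348 − 0 − 20 = 328 mm.


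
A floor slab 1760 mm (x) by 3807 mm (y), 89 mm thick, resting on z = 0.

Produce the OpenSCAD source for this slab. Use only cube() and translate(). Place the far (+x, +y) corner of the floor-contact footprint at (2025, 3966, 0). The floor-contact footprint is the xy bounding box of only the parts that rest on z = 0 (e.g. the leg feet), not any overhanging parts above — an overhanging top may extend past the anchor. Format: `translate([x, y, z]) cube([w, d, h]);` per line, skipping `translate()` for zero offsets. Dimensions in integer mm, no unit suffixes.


translate([265, 159, 0]) cube([1760, 3807, 89]);


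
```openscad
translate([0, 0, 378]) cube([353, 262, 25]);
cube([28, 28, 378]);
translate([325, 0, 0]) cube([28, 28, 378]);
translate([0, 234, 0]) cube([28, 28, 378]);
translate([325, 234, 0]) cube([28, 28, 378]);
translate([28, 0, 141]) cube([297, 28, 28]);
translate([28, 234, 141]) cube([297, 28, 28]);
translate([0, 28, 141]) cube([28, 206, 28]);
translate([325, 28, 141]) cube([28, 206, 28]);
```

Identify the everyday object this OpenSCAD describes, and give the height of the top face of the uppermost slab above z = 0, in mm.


A stool. The seat height is 403 mm.

A 353×262×25 slab at z = 378 on four corner posts — a stool. The seat top is 378 + 25 = 403 mm.


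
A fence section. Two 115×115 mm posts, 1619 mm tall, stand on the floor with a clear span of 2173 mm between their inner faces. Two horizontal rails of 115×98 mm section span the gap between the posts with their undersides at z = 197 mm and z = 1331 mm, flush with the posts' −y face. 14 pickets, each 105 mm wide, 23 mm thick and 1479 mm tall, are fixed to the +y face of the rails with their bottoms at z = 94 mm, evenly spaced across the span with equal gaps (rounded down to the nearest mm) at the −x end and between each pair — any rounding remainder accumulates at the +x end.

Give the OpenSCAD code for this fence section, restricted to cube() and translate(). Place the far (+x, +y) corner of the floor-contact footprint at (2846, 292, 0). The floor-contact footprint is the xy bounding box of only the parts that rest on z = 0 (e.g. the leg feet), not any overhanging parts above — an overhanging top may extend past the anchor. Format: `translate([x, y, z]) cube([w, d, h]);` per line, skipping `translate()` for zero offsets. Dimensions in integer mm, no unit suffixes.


translate([443, 177, 0]) cube([115, 115, 1619]);
translate([2731, 177, 0]) cube([115, 115, 1619]);
translate([558, 177, 197]) cube([2173, 115, 98]);
translate([558, 177, 1331]) cube([2173, 115, 98]);
translate([604, 292, 94]) cube([105, 23, 1479]);
translate([755, 292, 94]) cube([105, 23, 1479]);
translate([906, 292, 94]) cube([105, 23, 1479]);
translate([1057, 292, 94]) cube([105, 23, 1479]);
translate([1208, 292, 94]) cube([105, 23, 1479]);
translate([1359, 292, 94]) cube([105, 23, 1479]);
translate([1510, 292, 94]) cube([105, 23, 1479]);
translate([1661, 292, 94]) cube([105, 23, 1479]);
translate([1812, 292, 94]) cube([105, 23, 1479]);
translate([1963, 292, 94]) cube([105, 23, 1479]);
translate([2114, 292, 94]) cube([105, 23, 1479]);
translate([2265, 292, 94]) cube([105, 23, 1479]);
translate([2416, 292, 94]) cube([105, 23, 1479]);
translate([2567, 292, 94]) cube([105, 23, 1479]);


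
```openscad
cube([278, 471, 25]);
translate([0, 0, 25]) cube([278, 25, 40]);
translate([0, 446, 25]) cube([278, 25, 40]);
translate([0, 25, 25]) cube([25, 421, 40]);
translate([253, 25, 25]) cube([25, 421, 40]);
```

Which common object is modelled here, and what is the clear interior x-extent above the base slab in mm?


An open box. The internal width is 228 mm.

A 278×471 base slab with four walls standing on it — an open box. The base is 278 mm wide and the walls are 25 mm thick, so the internal width is 278 − 2 × 25 = 228 mm.


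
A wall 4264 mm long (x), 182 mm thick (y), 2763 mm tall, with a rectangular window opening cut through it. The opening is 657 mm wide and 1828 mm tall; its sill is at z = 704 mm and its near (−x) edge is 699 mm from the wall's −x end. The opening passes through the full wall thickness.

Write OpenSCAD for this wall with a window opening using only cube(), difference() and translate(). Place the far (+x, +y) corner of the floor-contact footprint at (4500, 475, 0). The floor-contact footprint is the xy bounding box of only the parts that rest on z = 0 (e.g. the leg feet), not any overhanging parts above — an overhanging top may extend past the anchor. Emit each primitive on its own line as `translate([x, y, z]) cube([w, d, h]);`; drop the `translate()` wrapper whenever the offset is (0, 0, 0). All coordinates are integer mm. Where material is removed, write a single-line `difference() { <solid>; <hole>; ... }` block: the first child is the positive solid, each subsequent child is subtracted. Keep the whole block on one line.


difference() { translate([236, 293, 0]) cube([4264, 182, 2763]); translate([935, 293, 704]) cube([657, 182, 1828]); }


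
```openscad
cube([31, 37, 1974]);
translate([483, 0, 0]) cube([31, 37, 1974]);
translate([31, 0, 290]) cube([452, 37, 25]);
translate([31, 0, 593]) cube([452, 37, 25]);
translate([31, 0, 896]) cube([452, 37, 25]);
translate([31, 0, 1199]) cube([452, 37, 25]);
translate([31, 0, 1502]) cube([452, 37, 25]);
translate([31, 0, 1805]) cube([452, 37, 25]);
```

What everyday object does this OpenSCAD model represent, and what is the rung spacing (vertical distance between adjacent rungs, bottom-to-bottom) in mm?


A ladder. The rung spacing is 303 mm.

Two tall 31×37 posts with 6 short bars between them — a ladder. Adjacent rungs sit at z = 290 and z = 593, so the spacing is 593 − 290 = 303 mm.


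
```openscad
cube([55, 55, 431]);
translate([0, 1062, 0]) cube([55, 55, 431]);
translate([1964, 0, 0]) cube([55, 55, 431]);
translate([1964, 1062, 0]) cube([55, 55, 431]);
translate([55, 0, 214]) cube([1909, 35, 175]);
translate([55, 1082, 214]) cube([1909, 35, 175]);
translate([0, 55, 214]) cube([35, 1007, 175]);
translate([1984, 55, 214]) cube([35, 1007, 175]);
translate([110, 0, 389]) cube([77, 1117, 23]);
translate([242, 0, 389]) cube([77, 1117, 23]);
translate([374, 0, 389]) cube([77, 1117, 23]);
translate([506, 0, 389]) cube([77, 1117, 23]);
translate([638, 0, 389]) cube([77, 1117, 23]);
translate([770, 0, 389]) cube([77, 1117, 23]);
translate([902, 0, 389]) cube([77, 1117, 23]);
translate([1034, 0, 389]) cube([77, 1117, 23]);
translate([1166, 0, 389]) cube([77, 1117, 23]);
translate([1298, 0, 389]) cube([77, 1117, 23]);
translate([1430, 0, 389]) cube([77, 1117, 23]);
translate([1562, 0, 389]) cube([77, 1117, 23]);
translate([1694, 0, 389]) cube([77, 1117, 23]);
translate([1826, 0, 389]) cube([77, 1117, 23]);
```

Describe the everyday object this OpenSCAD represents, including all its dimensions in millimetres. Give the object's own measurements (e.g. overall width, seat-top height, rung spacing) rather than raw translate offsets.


A bed frame 2019 mm long (x) by 1117 mm wide (y). Four 55×55 mm corner posts, 431 mm tall, at the corners of the footprint. Four rails of 35 mm thickness and 175 mm height run between adjacent posts with their undersides at z = 214 mm, their outer faces flush with the outside of the frame (the two x-running rails run between the posts' inner faces; the two y-running rails run between the posts' inner faces). 14 slats, each 77 mm wide (x) and 23 mm thick, lie across the top of the two x-running rails, running the full 1117 mm width of the frame in y; along x they sit between the end posts with a 55 mm gap after the −x posts and between neighbouring slats, leaving 61 mm before the +x posts.


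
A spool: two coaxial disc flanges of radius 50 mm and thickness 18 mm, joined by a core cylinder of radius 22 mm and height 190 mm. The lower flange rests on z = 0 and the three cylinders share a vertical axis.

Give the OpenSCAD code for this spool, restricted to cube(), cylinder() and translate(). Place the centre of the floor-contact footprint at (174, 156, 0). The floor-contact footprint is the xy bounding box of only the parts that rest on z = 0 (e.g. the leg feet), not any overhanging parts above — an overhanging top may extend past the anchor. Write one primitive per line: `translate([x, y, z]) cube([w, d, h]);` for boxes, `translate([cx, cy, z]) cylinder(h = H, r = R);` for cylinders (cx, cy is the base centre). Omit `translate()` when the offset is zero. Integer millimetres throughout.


translate([174, 156, 0]) cylinder(h = 18, r = 50);
translate([174, 156, 18]) cylinder(h = 190, r = 22);
translate([174, 156, 208]) cylinder(h = 18, r = 50);


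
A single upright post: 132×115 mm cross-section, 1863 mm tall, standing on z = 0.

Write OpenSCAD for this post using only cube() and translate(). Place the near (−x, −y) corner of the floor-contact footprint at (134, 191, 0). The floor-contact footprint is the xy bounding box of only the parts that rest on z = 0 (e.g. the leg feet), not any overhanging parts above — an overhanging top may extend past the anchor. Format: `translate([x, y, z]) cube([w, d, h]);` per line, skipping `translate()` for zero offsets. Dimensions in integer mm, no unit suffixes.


translate([134, 191, 0]) cube([132, 115, 1863]);


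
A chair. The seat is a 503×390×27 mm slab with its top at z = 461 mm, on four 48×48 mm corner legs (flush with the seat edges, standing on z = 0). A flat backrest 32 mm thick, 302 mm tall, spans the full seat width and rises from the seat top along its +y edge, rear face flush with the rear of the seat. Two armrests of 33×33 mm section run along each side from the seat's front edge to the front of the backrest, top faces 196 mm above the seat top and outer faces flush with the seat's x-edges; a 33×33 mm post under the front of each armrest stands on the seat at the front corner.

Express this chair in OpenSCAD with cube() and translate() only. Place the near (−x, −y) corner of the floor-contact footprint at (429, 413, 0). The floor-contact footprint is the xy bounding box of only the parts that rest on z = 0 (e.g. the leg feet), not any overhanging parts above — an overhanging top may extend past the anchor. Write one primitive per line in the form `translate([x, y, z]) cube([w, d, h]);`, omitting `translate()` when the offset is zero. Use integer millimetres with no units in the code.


translate([429, 413, 434]) cube([503, 390, 27]);
translate([429, 413, 0]) cube([48, 48, 434]);
translate([884, 413, 0]) cube([48, 48, 434]);
translate([429, 755, 0]) cube([48, 48, 434]);
translate([884, 755, 0]) cube([48, 48, 434]);
translate([429, 771, 461]) cube([503, 32, 302]);
translate([429, 413, 624]) cube([33, 358, 33]);
translate([899, 413, 624]) cube([33, 358, 33]);
translate([429, 413, 461]) cube([33, 33, 163]);
translate([899, 413, 461]) cube([33, 33, 163]);
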